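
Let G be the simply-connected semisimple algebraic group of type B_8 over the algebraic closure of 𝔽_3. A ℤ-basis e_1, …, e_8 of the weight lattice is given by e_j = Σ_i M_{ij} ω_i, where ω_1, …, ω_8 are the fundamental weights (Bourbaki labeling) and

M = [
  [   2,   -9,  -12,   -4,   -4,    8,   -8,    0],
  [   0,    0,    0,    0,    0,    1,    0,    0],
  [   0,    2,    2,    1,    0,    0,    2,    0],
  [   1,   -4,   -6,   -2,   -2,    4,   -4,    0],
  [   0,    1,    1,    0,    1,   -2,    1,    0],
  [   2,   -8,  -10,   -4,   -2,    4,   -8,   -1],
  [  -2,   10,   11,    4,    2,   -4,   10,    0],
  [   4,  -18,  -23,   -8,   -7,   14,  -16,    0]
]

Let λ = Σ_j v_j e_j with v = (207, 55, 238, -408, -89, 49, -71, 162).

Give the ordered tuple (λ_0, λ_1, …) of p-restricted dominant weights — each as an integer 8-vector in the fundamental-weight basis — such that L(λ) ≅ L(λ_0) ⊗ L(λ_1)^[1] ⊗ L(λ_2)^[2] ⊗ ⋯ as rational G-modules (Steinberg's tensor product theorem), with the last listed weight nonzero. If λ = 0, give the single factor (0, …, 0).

((2, 1, 0, 0, 2, 0, 2, 1), (0, 1, 0, 2, 2, 2, 0, 0), (1, 2, 1, 0, 0, 0, 1, 2), (0, 1, 1, 1, 1, 0, 1, 2))

Compute c_i = Σ_j M_{ij} v_j with v = (207, 55, 238, -408, -89, 49, -71, 162):
  c_1 = 2*207 + -9*55 + -12*238 + -4*-408 + -4*-89 + 8*49 + -8*-71 + 0*162 = 11
  c_2 = 0*207 + 0*55 + 0*238 + 0*-408 + 0*-89 + 1*49 + 0*-71 + 0*162 = 49
  c_3 = 0*207 + 2*55 + 2*238 + 1*-408 + 0*-89 + 0*49 + 2*-71 + 0*162 = 36
  c_4 = 1*207 + -4*55 + -6*238 + -2*-408 + -2*-89 + 4*49 + -4*-71 + 0*162 = 33
  c_5 = 0*207 + 1*55 + 1*238 + 0*-408 + 1*-89 + -2*49 + 1*-71 + 0*162 = 35
  c_6 = 2*207 + -8*55 + -10*238 + -4*-408 + -2*-89 + 4*49 + -8*-71 + -1*162 = 6
  c_7 = -2*207 + 10*55 + 11*238 + 4*-408 + 2*-89 + -4*49 + 10*-71 + 0*162 = 38
  c_8 = 4*207 + -18*55 + -23*238 + -8*-408 + -7*-89 + 14*49 + -16*-71 + 0*162 = 73
p = 3; digits c_i = Σ_j d_{ij}·3^j, 0 ≤ d_{ij} < 3:
  c_1 = 11 = 2·3^0 + 0·3^1 + 1·3^2
  c_2 = 49 = 1·3^0 + 1·3^1 + 2·3^2 + 1·3^3
  c_3 = 36 = 0·3^0 + 0·3^1 + 1·3^2 + 1·3^3
  c_4 = 33 = 0·3^0 + 2·3^1 + 0·3^2 + 1·3^3
  c_5 = 35 = 2·3^0 + 2·3^1 + 0·3^2 + 1·3^3
  c_6 = 6 = 0·3^0 + 2·3^1
  c_7 = 38 = 2·3^0 + 0·3^1 + 1·3^2 + 1·3^3
  c_8 = 73 = 1·3^0 + 0·3^1 + 2·3^2 + 2·3^3
λ_0 = (2, 1, 0, 0, 2, 0, 2, 1)
λ_1 = (0, 1, 0, 2, 2, 2, 0, 0)
λ_2 = (1, 2, 1, 0, 0, 0, 1, 2)
λ_3 = (0, 1, 1, 1, 1, 0, 1, 2)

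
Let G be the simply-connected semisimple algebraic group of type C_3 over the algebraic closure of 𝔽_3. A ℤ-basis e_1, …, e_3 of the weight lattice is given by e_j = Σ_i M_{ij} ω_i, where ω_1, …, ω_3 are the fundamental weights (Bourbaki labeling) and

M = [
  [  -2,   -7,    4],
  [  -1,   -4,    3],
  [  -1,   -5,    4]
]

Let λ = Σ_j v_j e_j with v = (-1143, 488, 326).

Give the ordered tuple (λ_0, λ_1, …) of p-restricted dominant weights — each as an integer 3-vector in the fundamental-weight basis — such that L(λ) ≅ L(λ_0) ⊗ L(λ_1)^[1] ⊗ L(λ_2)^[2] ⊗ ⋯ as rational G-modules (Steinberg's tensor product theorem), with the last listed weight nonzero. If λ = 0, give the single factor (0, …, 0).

In the fundamental-weight basis, λ has coordinates c = M·v (v = (-1143, 488, 326)):
  c_1 = (-2)·(-1143) + (-7)·(488) + (4)·(326) = 174
  c_2 = (-1)·(-1143) + (-4)·(488) + (3)·(326) = 169
  c_3 = (-1)·(-1143) + (-5)·(488) + (4)·(326) = 7
p = 3; digits c_i = Σ_j d_{ij}·3^j, 0 ≤ d_{ij} < 3:
  c_1 = 174 = 0·3^0 + 1·3^1 + 1·3^2 + 0·3^3 + 2·3^4
  c_2 = 169 = 1·3^0 + 2·3^1 + 0·3^2 + 0·3^3 + 2·3^4
  c_3 = 7 = 1·3^0 + 2·3^1
Factor λ_0 = (0, 1, 1)
Factor λ_1 = (1, 2, 2)
Factor λ_2 = (1, 0, 0)
Factor λ_3 = (0, 0, 0)
Factor λ_4 = (2, 2, 0)

((0, 1, 1), (1, 2, 2), (1, 0, 0), (0, 0, 0), (2, 2, 0))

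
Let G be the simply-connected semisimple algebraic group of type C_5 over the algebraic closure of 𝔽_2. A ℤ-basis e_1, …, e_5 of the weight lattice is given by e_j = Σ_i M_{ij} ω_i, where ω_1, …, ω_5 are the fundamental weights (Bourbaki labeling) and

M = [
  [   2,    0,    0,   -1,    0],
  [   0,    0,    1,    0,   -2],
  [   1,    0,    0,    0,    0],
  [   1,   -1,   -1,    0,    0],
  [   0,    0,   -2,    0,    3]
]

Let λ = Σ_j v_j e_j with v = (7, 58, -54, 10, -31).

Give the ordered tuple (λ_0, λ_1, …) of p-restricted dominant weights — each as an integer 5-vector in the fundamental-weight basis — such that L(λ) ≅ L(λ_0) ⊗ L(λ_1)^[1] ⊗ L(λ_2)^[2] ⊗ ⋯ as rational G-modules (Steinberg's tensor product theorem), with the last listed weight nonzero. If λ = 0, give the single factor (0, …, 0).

In the fundamental-weight basis, λ has coordinates c = M·v (v = (7, 58, -54, 10, -31)):
  c_1 = (2)·(7) + (0)·(58) + (0)·(-54) + (-1)·(10) + (0)·(-31) = 4
  c_2 = (0)·(7) + (0)·(58) + (1)·(-54) + (0)·(10) + (-2)·(-31) = 8
  c_3 = (1)·(7) + (0)·(58) + (0)·(-54) + (0)·(10) + (0)·(-31) = 7
  c_4 = (1)·(7) + (-1)·(58) + (-1)·(-54) + (0)·(10) + (0)·(-31) = 3
  c_5 = (0)·(7) + (0)·(58) + (-2)·(-54) + (0)·(10) + (3)·(-31) = 15
Writing each c_i in base p = 2:
  c_1 = 4 = 0·2^0 + 0·2^1 + 1·2^2
  c_2 = 8 = 0·2^0 + 0·2^1 + 0·2^2 + 1·2^3
  c_3 = 7 = 1·2^0 + 1·2^1 + 1·2^2
  c_4 = 3 = 1·2^0 + 1·2^1
  c_5 = 15 = 1·2^0 + 1·2^1 + 1·2^2 + 1·2^3
λ_0 = (0, 0, 1, 1, 1)
λ_1 = (0, 0, 1, 1, 1)
λ_2 = (1, 0, 1, 0, 1)
λ_3 = (0, 1, 0, 0, 1)

((0, 0, 1, 1, 1), (0, 0, 1, 1, 1), (1, 0, 1, 0, 1), (0, 1, 0, 0, 1))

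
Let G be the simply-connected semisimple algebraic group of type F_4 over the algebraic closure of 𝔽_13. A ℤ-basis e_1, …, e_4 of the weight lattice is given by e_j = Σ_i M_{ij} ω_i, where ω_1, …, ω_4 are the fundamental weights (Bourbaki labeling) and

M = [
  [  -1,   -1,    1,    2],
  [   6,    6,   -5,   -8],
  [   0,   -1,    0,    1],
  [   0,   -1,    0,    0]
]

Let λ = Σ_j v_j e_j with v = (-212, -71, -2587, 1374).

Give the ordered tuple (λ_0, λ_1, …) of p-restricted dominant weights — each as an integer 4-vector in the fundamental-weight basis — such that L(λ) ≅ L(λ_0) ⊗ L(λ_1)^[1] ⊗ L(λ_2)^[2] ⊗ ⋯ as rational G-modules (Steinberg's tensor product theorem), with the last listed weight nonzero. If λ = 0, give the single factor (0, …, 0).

((2, 11, 2, 6), (8, 5, 7, 5), (2, 1, 8, 0))

In the fundamental-weight basis, λ has coordinates c = M·v (v = (-212, -71, -2587, 1374)):
  c_1 = (-1)·(-212) + (-1)·(-71) + (1)·(-2587) + (2)·(1374) = 444
  c_2 = (6)·(-212) + (6)·(-71) + (-5)·(-2587) + (-8)·(1374) = 245
  c_3 = (0)·(-212) + (-1)·(-71) + (0)·(-2587) + (1)·(1374) = 1445
  c_4 = (0)·(-212) + (-1)·(-71) + (0)·(-2587) + (0)·(1374) = 71
Writing each c_i in base p = 13:
  c_1 = 444 = 2·13^0 + 8·13^1 + 2·13^2
  c_2 = 245 = 11·13^0 + 5·13^1 + 1·13^2
  c_3 = 1445 = 2·13^0 + 7·13^1 + 8·13^2
  c_4 = 71 = 6·13^0 + 5·13^1
Factor λ_0 = (2, 11, 2, 6)
Factor λ_1 = (8, 5, 7, 5)
Factor λ_2 = (2, 1, 8, 0)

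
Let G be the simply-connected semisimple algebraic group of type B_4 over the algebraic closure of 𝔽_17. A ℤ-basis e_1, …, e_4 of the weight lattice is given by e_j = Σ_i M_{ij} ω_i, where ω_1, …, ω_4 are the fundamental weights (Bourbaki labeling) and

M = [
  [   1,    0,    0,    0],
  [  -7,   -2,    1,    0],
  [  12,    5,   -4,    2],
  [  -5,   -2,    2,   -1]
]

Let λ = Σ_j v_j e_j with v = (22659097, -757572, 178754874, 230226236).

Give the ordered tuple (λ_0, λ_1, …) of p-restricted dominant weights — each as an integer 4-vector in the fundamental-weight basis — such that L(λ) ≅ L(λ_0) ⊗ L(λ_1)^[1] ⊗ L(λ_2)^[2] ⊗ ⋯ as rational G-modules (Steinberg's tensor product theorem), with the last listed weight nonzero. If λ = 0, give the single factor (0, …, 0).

ω-coordinates c = M·v, v = (22659097, -757572, 178754874, 230226236):
  c_1 = (1)·(22659097) + (0)·(-757572) + (0)·(178754874) + (0)·(230226236) = 22659097
  c_2 = (-7)·(22659097) + (-2)·(-757572) + (1)·(178754874) + (0)·(230226236) = 21656339
  c_3 = (12)·(22659097) + (5)·(-757572) + (-4)·(178754874) + (2)·(230226236) = 13554280
  c_4 = (-5)·(22659097) + (-2)·(-757572) + (2)·(178754874) + (-1)·(230226236) = 15503171
Expand coordinatewise in base 17:
  c_1 = 22659097 = 1·17^0 + 3·17^1 + 1·17^2 + 5·17^3 + 16·17^4 + 15·17^5
  c_2 = 21656339 = 5·17^0 + 7·17^1 + 16·17^2 + 4·17^3 + 4·17^4 + 15·17^5
  c_3 = 13554280 = 10·17^0 + 10·17^1 + 14·17^2 + 4·17^3 + 9·17^4 + 9·17^5
  c_4 = 15503171 = 4·17^0 + 3·17^1 + 9·17^2 + 10·17^3 + 15·17^4 + 10·17^5
p-restricted factor λ_0 = (1, 5, 10, 4)
p-restricted factor λ_1 = (3, 7, 10, 3)
p-restricted factor λ_2 = (1, 16, 14, 9)
p-restricted factor λ_3 = (5, 4, 4, 10)
p-restricted factor λ_4 = (16, 4, 9, 15)
p-restricted factor λ_5 = (15, 15, 9, 10)

((1, 5, 10, 4), (3, 7, 10, 3), (1, 16, 14, 9), (5, 4, 4, 10), (16, 4, 9, 15), (15, 15, 9, 10))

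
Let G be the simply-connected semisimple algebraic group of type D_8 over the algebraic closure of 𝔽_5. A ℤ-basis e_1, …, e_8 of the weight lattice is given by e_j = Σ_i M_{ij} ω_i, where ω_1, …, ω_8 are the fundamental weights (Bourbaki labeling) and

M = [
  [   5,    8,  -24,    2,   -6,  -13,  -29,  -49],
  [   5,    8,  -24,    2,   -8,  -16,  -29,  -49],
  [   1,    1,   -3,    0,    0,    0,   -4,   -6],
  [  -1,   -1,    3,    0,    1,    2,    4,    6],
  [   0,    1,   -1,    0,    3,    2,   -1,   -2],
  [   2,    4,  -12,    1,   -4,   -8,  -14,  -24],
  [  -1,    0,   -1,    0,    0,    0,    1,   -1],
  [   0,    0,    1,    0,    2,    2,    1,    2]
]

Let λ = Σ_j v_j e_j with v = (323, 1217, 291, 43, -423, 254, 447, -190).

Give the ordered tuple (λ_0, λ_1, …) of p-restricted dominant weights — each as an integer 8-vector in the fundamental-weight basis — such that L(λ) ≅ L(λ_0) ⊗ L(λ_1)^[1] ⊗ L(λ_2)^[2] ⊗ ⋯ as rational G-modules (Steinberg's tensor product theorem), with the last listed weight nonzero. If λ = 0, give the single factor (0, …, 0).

In the fundamental-weight basis, λ has coordinates c = M·v (v = (323, 1217, 291, 43, -423, 254, 447, -190)):
  c_1 = (5)·(323) + (8)·(1217) + (-24)·(291) + (2)·(43) + (-6)·(-423) + (-13)·(254) + (-29)·(447) + (-49)·(-190) = 36
  c_2 = (5)·(323) + (8)·(1217) + (-24)·(291) + (2)·(43) + (-8)·(-423) + (-16)·(254) + (-29)·(447) + (-49)·(-190) = 120
  c_3 = (1)·(323) + (1)·(1217) + (-3)·(291) + (0)·(43) + (0)·(-423) + (0)·(254) + (-4)·(447) + (-6)·(-190) = 19
  c_4 = (-1)·(323) + (-1)·(1217) + (3)·(291) + (0)·(43) + (1)·(-423) + (2)·(254) + (4)·(447) + (6)·(-190) = 66
  c_5 = (0)·(323) + (1)·(1217) + (-1)·(291) + (0)·(43) + (3)·(-423) + (2)·(254) + (-1)·(447) + (-2)·(-190) = 98
  c_6 = (2)·(323) + (4)·(1217) + (-12)·(291) + (1)·(43) + (-4)·(-423) + (-8)·(254) + (-14)·(447) + (-24)·(-190) = 27
  c_7 = (-1)·(323) + (0)·(1217) + (-1)·(291) + (0)·(43) + (0)·(-423) + (0)·(254) + (1)·(447) + (-1)·(-190) = 23
  c_8 = (0)·(323) + (0)·(1217) + (1)·(291) + (0)·(43) + (2)·(-423) + (2)·(254) + (1)·(447) + (2)·(-190) = 20
Writing each c_i in base p = 5:
  c_1 = 36 = 1·5^0 + 2·5^1 + 1·5^2
  c_2 = 120 = 0·5^0 + 4·5^1 + 4·5^2
  c_3 = 19 = 4·5^0 + 3·5^1
  c_4 = 66 = 1·5^0 + 3·5^1 + 2·5^2
  c_5 = 98 = 3·5^0 + 4·5^1 + 3·5^2
  c_6 = 27 = 2·5^0 + 0·5^1 + 1·5^2
  c_7 = 23 = 3·5^0 + 4·5^1
  c_8 = 20 = 0·5^0 + 4·5^1
λ_0 = (1, 0, 4, 1, 3, 2, 3, 0)
λ_1 = (2, 4, 3, 3, 4, 0, 4, 4)
λ_2 = (1, 4, 0, 2, 3, 1, 0, 0)

((1, 0, 4, 1, 3, 2, 3, 0), (2, 4, 3, 3, 4, 0, 4, 4), (1, 4, 0, 2, 3, 1, 0, 0))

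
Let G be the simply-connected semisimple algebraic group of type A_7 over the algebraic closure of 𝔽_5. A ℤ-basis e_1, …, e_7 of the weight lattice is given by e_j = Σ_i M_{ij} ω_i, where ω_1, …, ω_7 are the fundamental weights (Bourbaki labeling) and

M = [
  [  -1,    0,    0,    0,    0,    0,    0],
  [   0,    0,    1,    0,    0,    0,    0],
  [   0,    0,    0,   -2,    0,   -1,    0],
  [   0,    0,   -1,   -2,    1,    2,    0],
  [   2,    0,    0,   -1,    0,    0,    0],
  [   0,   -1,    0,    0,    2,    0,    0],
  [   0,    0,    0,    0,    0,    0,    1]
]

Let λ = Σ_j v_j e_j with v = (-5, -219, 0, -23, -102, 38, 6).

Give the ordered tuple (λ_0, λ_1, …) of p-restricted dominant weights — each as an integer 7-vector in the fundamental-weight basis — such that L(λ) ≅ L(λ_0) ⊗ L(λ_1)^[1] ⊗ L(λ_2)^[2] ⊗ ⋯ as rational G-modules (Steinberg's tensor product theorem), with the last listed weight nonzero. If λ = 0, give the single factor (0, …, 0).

((0, 0, 3, 0, 3, 0, 1), (1, 0, 1, 4, 2, 3, 1))

Converting to the ω-basis (c_i = row i of M dotted with v = (-5, -219, 0, -23, -102, 38, 6)):
  c_1 = (-1)·(-5) + (0)·(-219) + (0)·(0) + (0)·(-23) + (0)·(-102) + (0)·(38) + (0)·(6) = 5
  c_2 = (0)·(-5) + (0)·(-219) + (1)·(0) + (0)·(-23) + (0)·(-102) + (0)·(38) + (0)·(6) = 0
  c_3 = (0)·(-5) + (0)·(-219) + (0)·(0) + (-2)·(-23) + (0)·(-102) + (-1)·(38) + (0)·(6) = 8
  c_4 = (0)·(-5) + (0)·(-219) + (-1)·(0) + (-2)·(-23) + (1)·(-102) + (2)·(38) + (0)·(6) = 20
  c_5 = (2)·(-5) + (0)·(-219) + (0)·(0) + (-1)·(-23) + (0)·(-102) + (0)·(38) + (0)·(6) = 13
  c_6 = (0)·(-5) + (-1)·(-219) + (0)·(0) + (0)·(-23) + (2)·(-102) + (0)·(38) + (0)·(6) = 15
  c_7 = (0)·(-5) + (0)·(-219) + (0)·(0) + (0)·(-23) + (0)·(-102) + (0)·(38) + (1)·(6) = 6
Expand coordinatewise in base 5:
  c_1 = 5 = 0·5^0 + 1·5^1
  c_2 = 0
  c_3 = 8 = 3·5^0 + 1·5^1
  c_4 = 20 = 0·5^0 + 4·5^1
  c_5 = 13 = 3·5^0 + 2·5^1
  c_6 = 15 = 0·5^0 + 3·5^1
  c_7 = 6 = 1·5^0 + 1·5^1
λ_0 = (0, 0, 3, 0, 3, 0, 1)
λ_1 = (1, 0, 1, 4, 2, 3, 1)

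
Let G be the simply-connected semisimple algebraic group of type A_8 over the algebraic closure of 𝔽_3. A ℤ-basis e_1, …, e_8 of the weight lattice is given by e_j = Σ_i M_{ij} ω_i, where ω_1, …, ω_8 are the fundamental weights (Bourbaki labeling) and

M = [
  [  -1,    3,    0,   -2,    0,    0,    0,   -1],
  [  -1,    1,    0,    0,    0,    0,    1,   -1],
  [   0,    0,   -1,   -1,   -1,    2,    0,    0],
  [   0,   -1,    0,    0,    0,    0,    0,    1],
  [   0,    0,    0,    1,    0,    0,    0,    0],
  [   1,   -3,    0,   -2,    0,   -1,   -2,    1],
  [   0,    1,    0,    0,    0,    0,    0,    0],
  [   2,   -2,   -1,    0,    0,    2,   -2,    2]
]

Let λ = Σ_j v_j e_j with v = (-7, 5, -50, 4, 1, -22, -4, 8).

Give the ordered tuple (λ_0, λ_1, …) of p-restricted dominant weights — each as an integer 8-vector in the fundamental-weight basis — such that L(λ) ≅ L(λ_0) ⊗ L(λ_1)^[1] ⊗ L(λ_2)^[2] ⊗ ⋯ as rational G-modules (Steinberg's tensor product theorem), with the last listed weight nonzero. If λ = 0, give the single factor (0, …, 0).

Compute c_i = Σ_j M_{ij} v_j with v = (-7, 5, -50, 4, 1, -22, -4, 8):
  c_1 = (-1)·(-7) + (3)·(5) + (0)·(-50) + (-2)·(4) + (0)·(1) + (0)·(-22) + (0)·(-4) + (-1)·(8) = 6
  c_2 = (-1)·(-7) + (1)·(5) + (0)·(-50) + (0)·(4) + (0)·(1) + (0)·(-22) + (1)·(-4) + (-1)·(8) = 0
  c_3 = (0)·(-7) + (0)·(5) + (-1)·(-50) + (-1)·(4) + (-1)·(1) + (2)·(-22) + (0)·(-4) + (0)·(8) = 1
  c_4 = (0)·(-7) + (-1)·(5) + (0)·(-50) + (0)·(4) + (0)·(1) + (0)·(-22) + (0)·(-4) + (1)·(8) = 3
  c_5 = (0)·(-7) + (0)·(5) + (0)·(-50) + (1)·(4) + (0)·(1) + (0)·(-22) + (0)·(-4) + (0)·(8) = 4
  c_6 = (1)·(-7) + (-3)·(5) + (0)·(-50) + (-2)·(4) + (0)·(1) + (-1)·(-22) + (-2)·(-4) + (1)·(8) = 8
  c_7 = (0)·(-7) + (1)·(5) + (0)·(-50) + (0)·(4) + (0)·(1) + (0)·(-22) + (0)·(-4) + (0)·(8) = 5
  c_8 = (2)·(-7) + (-2)·(5) + (-1)·(-50) + (0)·(4) + (0)·(1) + (2)·(-22) + (-2)·(-4) + (2)·(8) = 6
p = 3; digits c_i = Σ_j d_{ij}·3^j, 0 ≤ d_{ij} < 3:
  c_1 = 6 = 0·3^0 + 2·3^1
  c_2 = 0
  c_3 = 1 = 1·3^0
  c_4 = 3 = 0·3^0 + 1·3^1
  c_5 = 4 = 1·3^0 + 1·3^1
  c_6 = 8 = 2·3^0 + 2·3^1
  c_7 = 5 = 2·3^0 + 1·3^1
  c_8 = 6 = 0·3^0 + 2·3^1
λ_0 = (0, 0, 1, 0, 1, 2, 2, 0)
λ_1 = (2, 0, 0, 1, 1, 2, 1, 2)

((0, 0, 1, 0, 1, 2, 2, 0), (2, 0, 0, 1, 1, 2, 1, 2))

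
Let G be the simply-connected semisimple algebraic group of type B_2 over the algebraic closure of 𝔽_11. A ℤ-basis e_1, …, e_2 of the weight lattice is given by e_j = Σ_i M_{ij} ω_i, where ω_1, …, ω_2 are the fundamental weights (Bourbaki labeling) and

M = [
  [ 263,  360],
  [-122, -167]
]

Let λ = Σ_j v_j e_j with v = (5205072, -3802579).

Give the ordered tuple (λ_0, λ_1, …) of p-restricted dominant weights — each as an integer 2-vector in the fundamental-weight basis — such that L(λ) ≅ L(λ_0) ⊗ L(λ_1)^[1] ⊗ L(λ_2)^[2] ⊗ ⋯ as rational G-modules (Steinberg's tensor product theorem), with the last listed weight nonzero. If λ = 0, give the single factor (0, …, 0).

In the fundamental-weight basis, λ has coordinates c = M·v (v = (5205072, -3802579)):
  c_1 = (263)·(5205072) + (360)·(-3802579) = 5496
  c_2 = (-122)·(5205072) + (-167)·(-3802579) = 11909
Base-11 expansion of each c_i:
  c_1 = 5496 = 7·11^0 + 4·11^1 + 1·11^2 + 4·11^3
  c_2 = 11909 = 7·11^0 + 4·11^1 + 10·11^2 + 8·11^3
λ_0 = (7, 7)
λ_1 = (4, 4)
λ_2 = (1, 10)
λ_3 = (4, 8)

((7, 7), (4, 4), (1, 10), (4, 8))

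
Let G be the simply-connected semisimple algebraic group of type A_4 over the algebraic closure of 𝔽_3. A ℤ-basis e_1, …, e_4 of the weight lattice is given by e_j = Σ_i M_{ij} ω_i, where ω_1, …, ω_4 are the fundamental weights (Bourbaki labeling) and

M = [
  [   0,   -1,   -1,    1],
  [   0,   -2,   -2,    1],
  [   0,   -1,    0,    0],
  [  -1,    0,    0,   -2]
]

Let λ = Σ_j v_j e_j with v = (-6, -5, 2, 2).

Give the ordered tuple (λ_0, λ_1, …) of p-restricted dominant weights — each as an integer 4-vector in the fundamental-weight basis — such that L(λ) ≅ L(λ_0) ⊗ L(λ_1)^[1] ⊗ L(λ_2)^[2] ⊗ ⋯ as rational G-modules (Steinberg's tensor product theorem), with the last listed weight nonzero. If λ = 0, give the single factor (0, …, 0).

Change of basis e → ω: c = M·v where v = (-6, -5, 2, 2):
  c_1 = 0*-6 + -1*-5 + -1*2 + 1*2 = 5
  c_2 = 0*-6 + -2*-5 + -2*2 + 1*2 = 8
  c_3 = 0*-6 + -1*-5 + 0*2 + 0*2 = 5
  c_4 = -1*-6 + 0*-5 + 0*2 + -2*2 = 2
Expand coordinatewise in base 3:
  c_1 = 5 = 2·3^0 + 1·3^1
  c_2 = 8 = 2·3^0 + 2·3^1
  c_3 = 5 = 2·3^0 + 1·3^1
  c_4 = 2 = 2·3^0
Factor λ_0 = (2, 2, 2, 2)
Factor λ_1 = (1, 2, 1, 0)

((2, 2, 2, 2), (1, 2, 1, 0))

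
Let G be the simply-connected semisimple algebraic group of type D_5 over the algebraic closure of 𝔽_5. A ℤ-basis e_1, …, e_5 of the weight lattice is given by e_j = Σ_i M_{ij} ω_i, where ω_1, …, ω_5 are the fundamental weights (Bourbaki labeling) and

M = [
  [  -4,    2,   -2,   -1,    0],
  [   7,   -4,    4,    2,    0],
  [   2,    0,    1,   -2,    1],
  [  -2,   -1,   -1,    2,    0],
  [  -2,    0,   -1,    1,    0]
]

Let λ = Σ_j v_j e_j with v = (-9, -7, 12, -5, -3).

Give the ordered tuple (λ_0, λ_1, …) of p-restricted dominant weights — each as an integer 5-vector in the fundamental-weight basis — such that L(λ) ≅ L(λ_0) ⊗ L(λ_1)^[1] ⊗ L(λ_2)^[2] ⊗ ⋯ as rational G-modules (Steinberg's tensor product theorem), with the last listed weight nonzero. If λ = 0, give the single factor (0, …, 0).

((3, 3, 1, 3, 1),)

Converting to the ω-basis (c_i = row i of M dotted with v = (-9, -7, 12, -5, -3)):
  c_1 = -4*-9 + 2*-7 + -2*12 + -1*-5 + 0*-3 = 3
  c_2 = 7*-9 + -4*-7 + 4*12 + 2*-5 + 0*-3 = 3
  c_3 = 2*-9 + 0*-7 + 1*12 + -2*-5 + 1*-3 = 1
  c_4 = -2*-9 + -1*-7 + -1*12 + 2*-5 + 0*-3 = 3
  c_5 = -2*-9 + 0*-7 + -1*12 + 1*-5 + 0*-3 = 1
Base-5 expansion of each c_i:
  c_1 = 3 = 3·5^0
  c_2 = 3 = 3·5^0
  c_3 = 1 = 1·5^0
  c_4 = 3 = 3·5^0
  c_5 = 1 = 1·5^0
λ_0 = (3, 3, 1, 3, 1)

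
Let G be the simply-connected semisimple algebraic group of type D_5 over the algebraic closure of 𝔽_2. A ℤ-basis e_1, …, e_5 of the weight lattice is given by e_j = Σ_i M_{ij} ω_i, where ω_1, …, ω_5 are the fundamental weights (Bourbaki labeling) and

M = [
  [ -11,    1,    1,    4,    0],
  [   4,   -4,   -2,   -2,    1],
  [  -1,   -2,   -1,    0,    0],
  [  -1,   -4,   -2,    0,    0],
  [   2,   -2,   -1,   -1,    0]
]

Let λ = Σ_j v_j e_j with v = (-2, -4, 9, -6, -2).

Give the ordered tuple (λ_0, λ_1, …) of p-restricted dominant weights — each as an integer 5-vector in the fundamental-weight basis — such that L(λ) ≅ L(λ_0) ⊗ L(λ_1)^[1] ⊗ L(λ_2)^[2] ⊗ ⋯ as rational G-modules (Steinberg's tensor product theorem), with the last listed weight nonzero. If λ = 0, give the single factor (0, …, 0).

Change of basis e → ω: c = M·v where v = (-2, -4, 9, -6, -2):
  c_1 = (-11)·(-2) + (1)·(-4) + (1)·(9) + (4)·(-6) + (0)·(-2) = 3
  c_2 = (4)·(-2) + (-4)·(-4) + (-2)·(9) + (-2)·(-6) + (1)·(-2) = 0
  c_3 = (-1)·(-2) + (-2)·(-4) + (-1)·(9) + (0)·(-6) + (0)·(-2) = 1
  c_4 = (-1)·(-2) + (-4)·(-4) + (-2)·(9) + (0)·(-6) + (0)·(-2) = 0
  c_5 = (2)·(-2) + (-2)·(-4) + (-1)·(9) + (-1)·(-6) + (0)·(-2) = 1
Base-2 expansion of each c_i:
  c_1 = 3 = 1·2^0 + 1·2^1
  c_2 = 0
  c_3 = 1 = 1·2^0
  c_4 = 0
  c_5 = 1 = 1·2^0
p-restricted factor λ_0 = (1, 0, 1, 0, 1)
p-restricted factor λ_1 = (1, 0, 0, 0, 0)

((1, 0, 1, 0, 1), (1, 0, 0, 0, 0))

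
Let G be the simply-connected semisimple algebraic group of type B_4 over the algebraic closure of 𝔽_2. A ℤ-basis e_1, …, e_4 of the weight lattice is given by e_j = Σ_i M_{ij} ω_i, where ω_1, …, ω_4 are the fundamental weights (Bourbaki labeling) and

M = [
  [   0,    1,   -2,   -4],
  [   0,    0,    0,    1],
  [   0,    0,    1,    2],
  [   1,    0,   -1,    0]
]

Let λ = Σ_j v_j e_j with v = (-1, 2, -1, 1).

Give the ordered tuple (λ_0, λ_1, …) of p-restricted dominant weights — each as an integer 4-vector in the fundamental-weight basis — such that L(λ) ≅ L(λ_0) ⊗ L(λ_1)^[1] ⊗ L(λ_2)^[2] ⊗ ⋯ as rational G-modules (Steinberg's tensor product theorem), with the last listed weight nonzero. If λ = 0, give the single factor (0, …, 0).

Converting to the ω-basis (c_i = row i of M dotted with v = (-1, 2, -1, 1)):
  c_1 = (0)·(-1) + 1·2 + (-2)·(-1) + (-4)·(1) = 0
  c_2 = (0)·(-1) + 0·2 + (0)·(-1) + 1·1 = 1
  c_3 = (0)·(-1) + 0·2 + (1)·(-1) + 2·1 = 1
  c_4 = (1)·(-1) + 0·2 + (-1)·(-1) + 0·1 = 0
Writing each c_i in base p = 2:
  c_1 = 0
  c_2 = 1 = 1·2^0
  c_3 = 1 = 1·2^0
  c_4 = 0
Factor λ_0 = (0, 1, 1, 0)

((0, 1, 1, 0),)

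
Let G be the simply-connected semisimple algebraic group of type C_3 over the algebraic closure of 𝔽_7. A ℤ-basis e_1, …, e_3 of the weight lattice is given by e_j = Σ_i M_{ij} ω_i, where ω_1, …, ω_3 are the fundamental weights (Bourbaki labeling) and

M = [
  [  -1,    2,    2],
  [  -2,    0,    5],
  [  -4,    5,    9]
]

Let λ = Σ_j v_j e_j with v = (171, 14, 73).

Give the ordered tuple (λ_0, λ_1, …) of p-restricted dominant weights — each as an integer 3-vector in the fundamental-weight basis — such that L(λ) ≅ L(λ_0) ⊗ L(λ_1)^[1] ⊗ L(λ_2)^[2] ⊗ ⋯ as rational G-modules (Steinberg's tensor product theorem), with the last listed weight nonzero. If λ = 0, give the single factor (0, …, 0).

ω-coordinates c = M·v, v = (171, 14, 73):
  c_1 = (-1)·(171) + 2·14 + 2·73 = 3
  c_2 = (-2)·(171) + 0·14 + 5·73 = 23
  c_3 = (-4)·(171) + 5·14 + 9·73 = 43
Expand coordinatewise in base 7:
  c_1 = 3 = 3·7^0
  c_2 = 23 = 2·7^0 + 3·7^1
  c_3 = 43 = 1·7^0 + 6·7^1
Factor λ_0 = (3, 2, 1)
Factor λ_1 = (0, 3, 6)

((3, 2, 1), (0, 3, 6))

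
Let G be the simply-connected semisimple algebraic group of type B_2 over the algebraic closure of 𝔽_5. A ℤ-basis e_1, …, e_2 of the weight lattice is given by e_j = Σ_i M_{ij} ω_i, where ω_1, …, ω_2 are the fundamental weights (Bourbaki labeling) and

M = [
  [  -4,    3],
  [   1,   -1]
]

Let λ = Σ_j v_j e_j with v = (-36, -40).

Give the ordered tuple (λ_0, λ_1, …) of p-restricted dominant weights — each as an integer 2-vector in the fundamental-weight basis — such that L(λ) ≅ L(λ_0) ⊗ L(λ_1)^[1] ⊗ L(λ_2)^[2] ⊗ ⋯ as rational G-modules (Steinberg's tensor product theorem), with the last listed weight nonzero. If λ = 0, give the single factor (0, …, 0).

Converting to the ω-basis (c_i = row i of M dotted with v = (-36, -40)):
  c_1 = (-4)·(-36) + (3)·(-40) = 24
  c_2 = (1)·(-36) + (-1)·(-40) = 4
p = 5; digits c_i = Σ_j d_{ij}·5^j, 0 ≤ d_{ij} < 5:
  c_1 = 24 = 4·5^0 + 4·5^1
  c_2 = 4 = 4·5^0
p-restricted factor λ_0 = (4, 4)
p-restricted factor λ_1 = (4, 0)

((4, 4), (4, 0))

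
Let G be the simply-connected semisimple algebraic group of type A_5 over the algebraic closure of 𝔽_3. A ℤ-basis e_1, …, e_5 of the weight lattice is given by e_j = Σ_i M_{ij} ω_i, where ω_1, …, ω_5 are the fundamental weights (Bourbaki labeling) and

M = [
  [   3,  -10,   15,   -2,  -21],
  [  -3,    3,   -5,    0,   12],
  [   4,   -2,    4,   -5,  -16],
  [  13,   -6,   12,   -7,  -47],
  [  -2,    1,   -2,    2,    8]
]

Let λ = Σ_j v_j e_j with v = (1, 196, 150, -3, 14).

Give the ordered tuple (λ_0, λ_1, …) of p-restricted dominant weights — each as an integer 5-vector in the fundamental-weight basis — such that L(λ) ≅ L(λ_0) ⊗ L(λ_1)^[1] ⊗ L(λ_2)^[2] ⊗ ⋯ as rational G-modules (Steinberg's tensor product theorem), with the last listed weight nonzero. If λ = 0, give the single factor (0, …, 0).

((2, 0, 0, 0, 0), (1, 1, 1, 0, 0))

Change of basis e → ω: c = M·v where v = (1, 196, 150, -3, 14):
  c_1 = (3)·(1) + (-10)·(196) + (15)·(150) + (-2)·(-3) + (-21)·(14) = 5
  c_2 = (-3)·(1) + (3)·(196) + (-5)·(150) + (0)·(-3) + (12)·(14) = 3
  c_3 = (4)·(1) + (-2)·(196) + (4)·(150) + (-5)·(-3) + (-16)·(14) = 3
  c_4 = (13)·(1) + (-6)·(196) + (12)·(150) + (-7)·(-3) + (-47)·(14) = 0
  c_5 = (-2)·(1) + (1)·(196) + (-2)·(150) + (2)·(-3) + (8)·(14) = 0
Expand coordinatewise in base 3:
  c_1 = 5 = 2·3^0 + 1·3^1
  c_2 = 3 = 0·3^0 + 1·3^1
  c_3 = 3 = 0·3^0 + 1·3^1
  c_4 = 0
  c_5 = 0
λ_0 = (2, 0, 0, 0, 0)
λ_1 = (1, 1, 1, 0, 0)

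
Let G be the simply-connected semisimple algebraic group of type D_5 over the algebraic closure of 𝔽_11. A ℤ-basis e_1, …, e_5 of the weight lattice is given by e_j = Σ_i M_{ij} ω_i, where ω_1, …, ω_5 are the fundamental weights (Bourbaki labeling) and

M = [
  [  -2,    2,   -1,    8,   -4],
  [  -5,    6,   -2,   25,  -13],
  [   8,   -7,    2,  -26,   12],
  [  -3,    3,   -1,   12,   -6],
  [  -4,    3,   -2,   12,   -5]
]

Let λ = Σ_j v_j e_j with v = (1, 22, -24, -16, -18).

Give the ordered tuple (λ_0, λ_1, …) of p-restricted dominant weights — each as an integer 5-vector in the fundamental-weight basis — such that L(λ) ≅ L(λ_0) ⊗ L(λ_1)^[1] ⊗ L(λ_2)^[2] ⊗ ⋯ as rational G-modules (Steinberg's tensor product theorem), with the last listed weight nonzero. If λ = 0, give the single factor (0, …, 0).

Converting to the ω-basis (c_i = row i of M dotted with v = (1, 22, -24, -16, -18)):
  c_1 = (-2)·(1) + (2)·(22) + (-1)·(-24) + (8)·(-16) + (-4)·(-18) = 10
  c_2 = (-5)·(1) + (6)·(22) + (-2)·(-24) + (25)·(-16) + (-13)·(-18) = 9
  c_3 = (8)·(1) + (-7)·(22) + (2)·(-24) + (-26)·(-16) + (12)·(-18) = 6
  c_4 = (-3)·(1) + (3)·(22) + (-1)·(-24) + (12)·(-16) + (-6)·(-18) = 3
  c_5 = (-4)·(1) + (3)·(22) + (-2)·(-24) + (12)·(-16) + (-5)·(-18) = 8
p = 11; digits c_i = Σ_j d_{ij}·11^j, 0 ≤ d_{ij} < 11:
  c_1 = 10 = 10·11^0
  c_2 = 9 = 9·11^0
  c_3 = 6 = 6·11^0
  c_4 = 3 = 3·11^0
  c_5 = 8 = 8·11^0
Factor λ_0 = (10, 9, 6, 3, 8)

((10, 9, 6, 3, 8),)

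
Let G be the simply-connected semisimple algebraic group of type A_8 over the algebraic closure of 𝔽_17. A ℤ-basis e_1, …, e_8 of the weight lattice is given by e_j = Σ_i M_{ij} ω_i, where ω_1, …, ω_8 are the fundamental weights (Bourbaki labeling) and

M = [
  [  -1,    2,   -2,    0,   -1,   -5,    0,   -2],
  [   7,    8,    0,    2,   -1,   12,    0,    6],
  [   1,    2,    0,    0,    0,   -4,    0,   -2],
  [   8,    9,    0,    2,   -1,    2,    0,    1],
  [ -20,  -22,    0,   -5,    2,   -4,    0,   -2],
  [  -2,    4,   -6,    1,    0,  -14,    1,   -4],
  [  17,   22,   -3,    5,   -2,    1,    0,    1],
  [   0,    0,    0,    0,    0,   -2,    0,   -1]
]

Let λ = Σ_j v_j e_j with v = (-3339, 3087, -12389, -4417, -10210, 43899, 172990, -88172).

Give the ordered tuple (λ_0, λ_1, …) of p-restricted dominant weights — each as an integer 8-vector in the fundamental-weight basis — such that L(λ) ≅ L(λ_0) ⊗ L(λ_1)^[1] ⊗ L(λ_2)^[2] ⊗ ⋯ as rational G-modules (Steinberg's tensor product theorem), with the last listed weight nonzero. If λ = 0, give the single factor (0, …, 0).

In the fundamental-weight basis, λ has coordinates c = M·v (v = (-3339, 3087, -12389, -4417, -10210, 43899, 172990, -88172)):
  c_1 = (-1)·(-3339) + 2·3087 + (-2)·(-12389) + (0)·(-4417) + (-1)·(-10210) + (-5)·(43899) + 0·172990 + (-2)·(-88172) = 1350
  c_2 = (7)·(-3339) + 8·3087 + (0)·(-12389) + (2)·(-4417) + (-1)·(-10210) + 12·43899 + 0·172990 + (6)·(-88172) = 455
  c_3 = (1)·(-3339) + 2·3087 + (0)·(-12389) + (0)·(-4417) + (0)·(-10210) + (-4)·(43899) + 0·172990 + (-2)·(-88172) = 3583
  c_4 = (8)·(-3339) + 9·3087 + (0)·(-12389) + (2)·(-4417) + (-1)·(-10210) + 2·43899 + 0·172990 + (1)·(-88172) = 2073
  c_5 = (-20)·(-3339) + (-22)·(3087) + (0)·(-12389) + (-5)·(-4417) + (2)·(-10210) + (-4)·(43899) + 0·172990 + (-2)·(-88172) = 1279
  c_6 = (-2)·(-3339) + 4·3087 + (-6)·(-12389) + (1)·(-4417) + (0)·(-10210) + (-14)·(43899) + 1·172990 + (-4)·(-88172) = 35
  c_7 = (17)·(-3339) + 22·3087 + (-3)·(-12389) + (5)·(-4417) + (-2)·(-10210) + 1·43899 + 0·172990 + (1)·(-88172) = 2380
  c_8 = (0)·(-3339) + 0·3087 + (0)·(-12389) + (0)·(-4417) + (0)·(-10210) + (-2)·(43899) + 0·172990 + (-1)·(-88172) = 374
Writing each c_i in base p = 17:
  c_1 = 1350 = 7·17^0 + 11·17^1 + 4·17^2
  c_2 = 455 = 13·17^0 + 9·17^1 + 1·17^2
  c_3 = 3583 = 13·17^0 + 6·17^1 + 12·17^2
  c_4 = 2073 = 16·17^0 + 2·17^1 + 7·17^2
  c_5 = 1279 = 4·17^0 + 7·17^1 + 4·17^2
  c_6 = 35 = 1·17^0 + 2·17^1
  c_7 = 2380 = 0·17^0 + 4·17^1 + 8·17^2
  c_8 = 374 = 0·17^0 + 5·17^1 + 1·17^2
λ_0 = (7, 13, 13, 16, 4, 1, 0, 0)
λ_1 = (11, 9, 6, 2, 7, 2, 4, 5)
λ_2 = (4, 1, 12, 7, 4, 0, 8, 1)

((7, 13, 13, 16, 4, 1, 0, 0), (11, 9, 6, 2, 7, 2, 4, 5), (4, 1, 12, 7, 4, 0, 8, 1))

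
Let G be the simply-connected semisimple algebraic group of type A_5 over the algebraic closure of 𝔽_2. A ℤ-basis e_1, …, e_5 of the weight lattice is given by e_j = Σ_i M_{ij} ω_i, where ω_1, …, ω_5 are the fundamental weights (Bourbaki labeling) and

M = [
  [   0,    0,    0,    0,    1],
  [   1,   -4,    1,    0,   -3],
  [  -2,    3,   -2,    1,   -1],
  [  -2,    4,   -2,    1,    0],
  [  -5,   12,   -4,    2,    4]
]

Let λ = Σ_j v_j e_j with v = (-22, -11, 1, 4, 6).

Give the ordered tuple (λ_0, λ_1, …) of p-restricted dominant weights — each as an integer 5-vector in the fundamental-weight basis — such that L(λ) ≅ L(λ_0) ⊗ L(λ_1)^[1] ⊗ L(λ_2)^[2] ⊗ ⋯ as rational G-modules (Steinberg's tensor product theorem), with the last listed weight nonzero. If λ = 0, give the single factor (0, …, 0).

((0, 1, 1, 0, 0), (1, 0, 1, 1, 1), (1, 1, 1, 0, 1))

Converting to the ω-basis (c_i = row i of M dotted with v = (-22, -11, 1, 4, 6)):
  c_1 = (0)·(-22) + (0)·(-11) + (0)·(1) + (0)·(4) + (1)·(6) = 6
  c_2 = (1)·(-22) + (-4)·(-11) + (1)·(1) + (0)·(4) + (-3)·(6) = 5
  c_3 = (-2)·(-22) + (3)·(-11) + (-2)·(1) + (1)·(4) + (-1)·(6) = 7
  c_4 = (-2)·(-22) + (4)·(-11) + (-2)·(1) + (1)·(4) + (0)·(6) = 2
  c_5 = (-5)·(-22) + (12)·(-11) + (-4)·(1) + (2)·(4) + (4)·(6) = 6
Writing each c_i in base p = 2:
  c_1 = 6 = 0·2^0 + 1·2^1 + 1·2^2
  c_2 = 5 = 1·2^0 + 0·2^1 + 1·2^2
  c_3 = 7 = 1·2^0 + 1·2^1 + 1·2^2
  c_4 = 2 = 0·2^0 + 1·2^1
  c_5 = 6 = 0·2^0 + 1·2^1 + 1·2^2
λ_0 = (0, 1, 1, 0, 0)
λ_1 = (1, 0, 1, 1, 1)
λ_2 = (1, 1, 1, 0, 1)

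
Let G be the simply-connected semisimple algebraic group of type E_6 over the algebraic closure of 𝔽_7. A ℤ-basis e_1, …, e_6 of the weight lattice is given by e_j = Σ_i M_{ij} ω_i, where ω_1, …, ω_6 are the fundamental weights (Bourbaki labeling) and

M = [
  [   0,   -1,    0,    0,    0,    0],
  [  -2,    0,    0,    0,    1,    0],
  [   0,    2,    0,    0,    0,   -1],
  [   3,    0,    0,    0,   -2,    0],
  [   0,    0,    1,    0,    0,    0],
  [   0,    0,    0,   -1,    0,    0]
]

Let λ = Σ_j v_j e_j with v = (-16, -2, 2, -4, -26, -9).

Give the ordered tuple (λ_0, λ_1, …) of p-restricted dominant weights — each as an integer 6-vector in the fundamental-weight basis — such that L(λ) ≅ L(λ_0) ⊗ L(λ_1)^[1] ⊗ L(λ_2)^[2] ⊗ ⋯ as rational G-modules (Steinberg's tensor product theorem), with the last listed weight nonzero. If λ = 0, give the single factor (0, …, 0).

ω-coordinates c = M·v, v = (-16, -2, 2, -4, -26, -9):
  c_1 = (0)·(-16) + (-1)·(-2) + (0)·(2) + (0)·(-4) + (0)·(-26) + (0)·(-9) = 2
  c_2 = (-2)·(-16) + (0)·(-2) + (0)·(2) + (0)·(-4) + (1)·(-26) + (0)·(-9) = 6
  c_3 = (0)·(-16) + (2)·(-2) + (0)·(2) + (0)·(-4) + (0)·(-26) + (-1)·(-9) = 5
  c_4 = (3)·(-16) + (0)·(-2) + (0)·(2) + (0)·(-4) + (-2)·(-26) + (0)·(-9) = 4
  c_5 = (0)·(-16) + (0)·(-2) + (1)·(2) + (0)·(-4) + (0)·(-26) + (0)·(-9) = 2
  c_6 = (0)·(-16) + (0)·(-2) + (0)·(2) + (-1)·(-4) + (0)·(-26) + (0)·(-9) = 4
Base-7 expansion of each c_i:
  c_1 = 2 = 2·7^0
  c_2 = 6 = 6·7^0
  c_3 = 5 = 5·7^0
  c_4 = 4 = 4·7^0
  c_5 = 2 = 2·7^0
  c_6 = 4 = 4·7^0
p-restricted factor λ_0 = (2, 6, 5, 4, 2, 4)

((2, 6, 5, 4, 2, 4),)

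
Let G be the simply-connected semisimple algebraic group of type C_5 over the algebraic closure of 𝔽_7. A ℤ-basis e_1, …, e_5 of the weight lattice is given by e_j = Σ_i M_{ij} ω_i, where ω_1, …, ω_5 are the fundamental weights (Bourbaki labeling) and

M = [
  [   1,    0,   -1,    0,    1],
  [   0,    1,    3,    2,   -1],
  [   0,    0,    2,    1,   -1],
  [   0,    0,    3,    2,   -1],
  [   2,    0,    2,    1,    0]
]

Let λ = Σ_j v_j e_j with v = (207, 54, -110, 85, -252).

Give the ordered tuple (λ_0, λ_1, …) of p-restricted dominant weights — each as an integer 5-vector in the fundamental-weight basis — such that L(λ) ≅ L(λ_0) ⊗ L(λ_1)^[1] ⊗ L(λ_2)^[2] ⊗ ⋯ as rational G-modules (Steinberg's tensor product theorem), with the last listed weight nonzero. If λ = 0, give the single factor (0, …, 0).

Change of basis e → ω: c = M·v where v = (207, 54, -110, 85, -252):
  c_1 = 1·207 + 0·54 + (-1)·(-110) + 0·85 + (1)·(-252) = 65
  c_2 = 0·207 + 1·54 + (3)·(-110) + 2·85 + (-1)·(-252) = 146
  c_3 = 0·207 + 0·54 + (2)·(-110) + 1·85 + (-1)·(-252) = 117
  c_4 = 0·207 + 0·54 + (3)·(-110) + 2·85 + (-1)·(-252) = 92
  c_5 = 2·207 + 0·54 + (2)·(-110) + 1·85 + (0)·(-252) = 279
Expand coordinatewise in base 7:
  c_1 = 65 = 2·7^0 + 2·7^1 + 1·7^2
  c_2 = 146 = 6·7^0 + 6·7^1 + 2·7^2
  c_3 = 117 = 5·7^0 + 2·7^1 + 2·7^2
  c_4 = 92 = 1·7^0 + 6·7^1 + 1·7^2
  c_5 = 279 = 6·7^0 + 4·7^1 + 5·7^2
Factor λ_0 = (2, 6, 5, 1, 6)
Factor λ_1 = (2, 6, 2, 6, 4)
Factor λ_2 = (1, 2, 2, 1, 5)

((2, 6, 5, 1, 6), (2, 6, 2, 6, 4), (1, 2, 2, 1, 5))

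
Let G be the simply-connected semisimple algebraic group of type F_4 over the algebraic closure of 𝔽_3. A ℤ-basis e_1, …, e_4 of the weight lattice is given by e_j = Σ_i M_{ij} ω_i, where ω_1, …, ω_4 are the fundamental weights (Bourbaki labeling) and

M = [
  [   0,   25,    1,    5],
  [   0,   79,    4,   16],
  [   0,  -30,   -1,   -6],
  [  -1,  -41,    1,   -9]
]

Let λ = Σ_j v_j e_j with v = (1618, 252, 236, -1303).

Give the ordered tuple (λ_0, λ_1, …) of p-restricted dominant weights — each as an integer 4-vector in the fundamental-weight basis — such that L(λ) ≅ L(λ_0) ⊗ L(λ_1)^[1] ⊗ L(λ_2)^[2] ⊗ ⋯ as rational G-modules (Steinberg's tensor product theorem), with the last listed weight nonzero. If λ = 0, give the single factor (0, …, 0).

Compute c_i = Σ_j M_{ij} v_j with v = (1618, 252, 236, -1303):
  c_1 = 0*1618 + 25*252 + 1*236 + 5*-1303 = 21
  c_2 = 0*1618 + 79*252 + 4*236 + 16*-1303 = 4
  c_3 = 0*1618 + -30*252 + -1*236 + -6*-1303 = 22
  c_4 = -1*1618 + -41*252 + 1*236 + -9*-1303 = 13
Writing each c_i in base p = 3:
  c_1 = 21 = 0·3^0 + 1·3^1 + 2·3^2
  c_2 = 4 = 1·3^0 + 1·3^1
  c_3 = 22 = 1·3^0 + 1·3^1 + 2·3^2
  c_4 = 13 = 1·3^0 + 1·3^1 + 1·3^2
Factor λ_0 = (0, 1, 1, 1)
Factor λ_1 = (1, 1, 1, 1)
Factor λ_2 = (2, 0, 2, 1)

((0, 1, 1, 1), (1, 1, 1, 1), (2, 0, 2, 1))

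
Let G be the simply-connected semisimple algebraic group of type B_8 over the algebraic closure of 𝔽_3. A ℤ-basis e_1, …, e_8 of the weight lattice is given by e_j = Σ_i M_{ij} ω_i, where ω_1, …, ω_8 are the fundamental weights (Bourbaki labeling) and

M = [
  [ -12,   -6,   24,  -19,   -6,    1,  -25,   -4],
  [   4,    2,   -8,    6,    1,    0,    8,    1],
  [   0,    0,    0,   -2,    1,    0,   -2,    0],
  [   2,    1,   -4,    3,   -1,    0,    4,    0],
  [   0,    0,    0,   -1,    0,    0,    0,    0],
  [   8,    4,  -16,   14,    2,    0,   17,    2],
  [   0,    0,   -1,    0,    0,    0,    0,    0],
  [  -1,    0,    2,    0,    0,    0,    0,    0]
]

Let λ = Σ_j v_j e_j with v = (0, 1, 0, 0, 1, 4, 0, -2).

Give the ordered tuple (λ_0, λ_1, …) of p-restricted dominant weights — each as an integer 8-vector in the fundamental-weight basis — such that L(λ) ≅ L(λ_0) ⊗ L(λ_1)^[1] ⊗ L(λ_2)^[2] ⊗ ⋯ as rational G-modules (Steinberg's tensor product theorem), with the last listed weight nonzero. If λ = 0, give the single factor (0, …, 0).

((0, 1, 1, 0, 0, 2, 0, 0),)

In the fundamental-weight basis, λ has coordinates c = M·v (v = (0, 1, 0, 0, 1, 4, 0, -2)):
  c_1 = (-12)·(0) + (-6)·(1) + 24·0 + (-19)·(0) + (-6)·(1) + 1·4 + (-25)·(0) + (-4)·(-2) = 0
  c_2 = 4·0 + 2·1 + (-8)·(0) + 6·0 + 1·1 + 0·4 + 8·0 + (1)·(-2) = 1
  c_3 = 0·0 + 0·1 + 0·0 + (-2)·(0) + 1·1 + 0·4 + (-2)·(0) + (0)·(-2) = 1
  c_4 = 2·0 + 1·1 + (-4)·(0) + 3·0 + (-1)·(1) + 0·4 + 4·0 + (0)·(-2) = 0
  c_5 = 0·0 + 0·1 + 0·0 + (-1)·(0) + 0·1 + 0·4 + 0·0 + (0)·(-2) = 0
  c_6 = 8·0 + 4·1 + (-16)·(0) + 14·0 + 2·1 + 0·4 + 17·0 + (2)·(-2) = 2
  c_7 = 0·0 + 0·1 + (-1)·(0) + 0·0 + 0·1 + 0·4 + 0·0 + (0)·(-2) = 0
  c_8 = (-1)·(0) + 0·1 + 2·0 + 0·0 + 0·1 + 0·4 + 0·0 + (0)·(-2) = 0
Writing each c_i in base p = 3:
  c_1 = 0
  c_2 = 1 = 1·3^0
  c_3 = 1 = 1·3^0
  c_4 = 0
  c_5 = 0
  c_6 = 2 = 2·3^0
  c_7 = 0
  c_8 = 0
λ_0 = (0, 1, 1, 0, 0, 2, 0, 0)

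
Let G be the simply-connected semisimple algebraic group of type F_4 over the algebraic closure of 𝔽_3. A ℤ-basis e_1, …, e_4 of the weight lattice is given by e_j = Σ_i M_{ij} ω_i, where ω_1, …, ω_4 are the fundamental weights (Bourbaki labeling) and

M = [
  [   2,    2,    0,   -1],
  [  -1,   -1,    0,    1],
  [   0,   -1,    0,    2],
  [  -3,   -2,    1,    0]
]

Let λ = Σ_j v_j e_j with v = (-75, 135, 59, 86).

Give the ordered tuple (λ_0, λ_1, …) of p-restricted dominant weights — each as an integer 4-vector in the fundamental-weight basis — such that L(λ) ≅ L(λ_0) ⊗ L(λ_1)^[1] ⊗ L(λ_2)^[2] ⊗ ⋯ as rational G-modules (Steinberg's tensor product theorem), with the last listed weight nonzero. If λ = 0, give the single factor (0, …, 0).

((1, 2, 1, 2), (2, 2, 0, 1), (0, 2, 1, 1), (1, 0, 1, 0))

Compute c_i = Σ_j M_{ij} v_j with v = (-75, 135, 59, 86):
  c_1 = 2*-75 + 2*135 + 0*59 + -1*86 = 34
  c_2 = -1*-75 + -1*135 + 0*59 + 1*86 = 26
  c_3 = 0*-75 + -1*135 + 0*59 + 2*86 = 37
  c_4 = -3*-75 + -2*135 + 1*59 + 0*86 = 14
Writing each c_i in base p = 3:
  c_1 = 34 = 1·3^0 + 2·3^1 + 0·3^2 + 1·3^3
  c_2 = 26 = 2·3^0 + 2·3^1 + 2·3^2
  c_3 = 37 = 1·3^0 + 0·3^1 + 1·3^2 + 1·3^3
  c_4 = 14 = 2·3^0 + 1·3^1 + 1·3^2
p-restricted factor λ_0 = (1, 2, 1, 2)
p-restricted factor λ_1 = (2, 2, 0, 1)
p-restricted factor λ_2 = (0, 2, 1, 1)
p-restricted factor λ_3 = (1, 0, 1, 0)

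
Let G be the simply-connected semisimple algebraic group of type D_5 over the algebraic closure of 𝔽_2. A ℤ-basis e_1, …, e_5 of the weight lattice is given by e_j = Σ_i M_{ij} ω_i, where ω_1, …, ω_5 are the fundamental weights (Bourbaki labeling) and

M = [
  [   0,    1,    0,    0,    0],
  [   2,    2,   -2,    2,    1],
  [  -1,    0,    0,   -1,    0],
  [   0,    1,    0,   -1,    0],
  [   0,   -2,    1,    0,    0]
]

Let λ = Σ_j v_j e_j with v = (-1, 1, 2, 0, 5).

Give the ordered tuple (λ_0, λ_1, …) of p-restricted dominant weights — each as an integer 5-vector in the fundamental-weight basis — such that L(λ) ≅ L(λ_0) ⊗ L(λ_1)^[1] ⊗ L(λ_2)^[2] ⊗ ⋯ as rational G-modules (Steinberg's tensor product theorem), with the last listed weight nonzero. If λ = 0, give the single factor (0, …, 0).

((1, 1, 1, 1, 0),)

Change of basis e → ω: c = M·v where v = (-1, 1, 2, 0, 5):
  c_1 = 0*-1 + 1*1 + 0*2 + 0*0 + 0*5 = 1
  c_2 = 2*-1 + 2*1 + -2*2 + 2*0 + 1*5 = 1
  c_3 = -1*-1 + 0*1 + 0*2 + -1*0 + 0*5 = 1
  c_4 = 0*-1 + 1*1 + 0*2 + -1*0 + 0*5 = 1
  c_5 = 0*-1 + -2*1 + 1*2 + 0*0 + 0*5 = 0
Base-2 expansion of each c_i:
  c_1 = 1 = 1·2^0
  c_2 = 1 = 1·2^0
  c_3 = 1 = 1·2^0
  c_4 = 1 = 1·2^0
  c_5 = 0
λ_0 = (1, 1, 1, 1, 0)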